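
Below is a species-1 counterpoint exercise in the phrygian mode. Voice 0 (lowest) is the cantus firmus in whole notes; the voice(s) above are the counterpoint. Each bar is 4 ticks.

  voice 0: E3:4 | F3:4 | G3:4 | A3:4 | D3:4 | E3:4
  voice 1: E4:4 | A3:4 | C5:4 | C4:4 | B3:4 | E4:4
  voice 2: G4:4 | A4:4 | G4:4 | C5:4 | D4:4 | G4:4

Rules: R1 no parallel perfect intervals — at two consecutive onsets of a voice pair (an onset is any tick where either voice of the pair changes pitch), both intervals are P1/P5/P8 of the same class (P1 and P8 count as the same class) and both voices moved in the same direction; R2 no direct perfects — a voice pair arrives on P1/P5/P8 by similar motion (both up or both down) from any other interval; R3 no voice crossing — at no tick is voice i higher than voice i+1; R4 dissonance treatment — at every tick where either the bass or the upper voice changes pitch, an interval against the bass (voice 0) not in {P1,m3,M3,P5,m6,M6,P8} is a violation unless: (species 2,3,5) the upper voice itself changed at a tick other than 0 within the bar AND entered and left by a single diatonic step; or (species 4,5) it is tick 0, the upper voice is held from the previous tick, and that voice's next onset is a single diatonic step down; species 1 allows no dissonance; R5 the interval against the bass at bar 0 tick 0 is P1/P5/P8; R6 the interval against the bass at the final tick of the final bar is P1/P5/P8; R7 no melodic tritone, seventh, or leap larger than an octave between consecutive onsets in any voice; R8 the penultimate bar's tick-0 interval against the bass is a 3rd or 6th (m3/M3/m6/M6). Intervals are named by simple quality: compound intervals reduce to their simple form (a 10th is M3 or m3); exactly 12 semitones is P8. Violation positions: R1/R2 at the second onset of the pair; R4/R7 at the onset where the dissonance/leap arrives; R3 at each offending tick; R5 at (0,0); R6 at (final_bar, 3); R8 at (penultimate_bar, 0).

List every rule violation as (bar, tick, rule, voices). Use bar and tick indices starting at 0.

bar 0: v0=E3 v1=E4 v2=G4 downbeat m3
bar 1: v0=F3 v1=A3 v2=A4 downbeat M3
bar 2: v0=G3 v1=C5 v2=G4 downbeat P8
bar 3: v0=A3 v1=C4 v2=C5 downbeat m3
bar 4: v0=D3 v1=B3 v2=D4 downbeat P8
bar 5: v0=E3 v1=E4 v2=G4 downbeat m3
  -> R5 @ bar 0 tick 0 v(0, 2): opens on m3
  -> R3 @ bar 2 tick 0 v(1, 2): C5 above G4
  -> R4 @ bar 2 tick 0 v(0, 1): G3/C5 P4 untreated
  -> R7 @ bar 2 tick 0 v(1,): A3->C5 leap 15st
  -> R3 @ bar 2 tick 1 v(1, 2): C5 above G4
  -> R3 @ bar 2 tick 2 v(1, 2): C5 above G4
  -> R3 @ bar 2 tick 3 v(1, 2): C5 above G4
  -> R2 @ bar 4 tick 0 v(0, 2): A3/C5 m3 -> D3/D4 P8 similar
  -> R7 @ bar 4 tick 0 v(2,): C5->D4 leap 10st
  -> R8 @ bar 4 tick 0 v(0, 2): penult P8 not 3rd/6th
  -> R2 @ bar 5 tick 0 v(0, 1): D3/B3 M6 -> E3/E4 P8 similar
  -> R6 @ bar 5 tick 3 v(0, 2): closes on m3

(0, 0, R5, (0, 2))
(2, 0, R3, (1, 2))
(2, 0, R4, (0, 1))
(2, 0, R7, (1,))
(2, 1, R3, (1, 2))
(2, 2, R3, (1, 2))
(2, 3, R3, (1, 2))
(4, 0, R2, (0, 2))
(4, 0, R7, (2,))
(4, 0, R8, (0, 2))
(5, 0, R2, (0, 1))
(5, 3, R6, (0, 2))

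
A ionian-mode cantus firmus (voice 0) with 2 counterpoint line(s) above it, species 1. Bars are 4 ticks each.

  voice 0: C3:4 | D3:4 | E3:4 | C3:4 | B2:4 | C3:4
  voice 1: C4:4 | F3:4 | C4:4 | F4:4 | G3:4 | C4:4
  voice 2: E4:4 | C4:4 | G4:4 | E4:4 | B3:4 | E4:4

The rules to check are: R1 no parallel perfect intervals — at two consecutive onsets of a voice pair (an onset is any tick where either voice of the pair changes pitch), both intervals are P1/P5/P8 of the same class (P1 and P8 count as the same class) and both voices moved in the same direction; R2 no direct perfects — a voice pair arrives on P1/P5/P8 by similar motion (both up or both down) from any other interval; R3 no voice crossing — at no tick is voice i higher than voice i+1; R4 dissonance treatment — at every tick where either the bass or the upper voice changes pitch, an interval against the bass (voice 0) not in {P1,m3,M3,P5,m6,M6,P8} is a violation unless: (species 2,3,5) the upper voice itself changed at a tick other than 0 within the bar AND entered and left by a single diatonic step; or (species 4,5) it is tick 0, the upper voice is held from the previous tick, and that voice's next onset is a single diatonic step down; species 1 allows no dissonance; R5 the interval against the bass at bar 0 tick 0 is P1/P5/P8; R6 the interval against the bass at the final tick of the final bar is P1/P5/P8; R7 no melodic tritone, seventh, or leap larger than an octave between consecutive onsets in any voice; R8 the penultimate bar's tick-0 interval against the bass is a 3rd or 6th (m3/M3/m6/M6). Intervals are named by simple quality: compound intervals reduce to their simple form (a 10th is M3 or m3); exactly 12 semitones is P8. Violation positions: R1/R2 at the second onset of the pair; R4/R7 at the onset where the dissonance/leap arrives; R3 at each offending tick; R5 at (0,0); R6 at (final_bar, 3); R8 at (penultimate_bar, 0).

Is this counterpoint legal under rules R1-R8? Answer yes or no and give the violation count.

No (14 violations)

bar 0: v0=C3 v1=C4 v2=E4 (M3)
bar 1: v0=D3 v1=F3 v2=C4 (m7)
bar 2: v0=E3 v1=C4 v2=G4 (m3)
bar 3: v0=C3 v1=F4 v2=E4 (M3)
bar 4: v0=B2 v1=G3 v2=B3 (P8)
bar 5: v0=C3 v1=C4 v2=E4 (M3)
  R5 @ bar0.0: opens on M3
  R2 @ bar1.0: C4/E4 M3 -> F3/C4 P5 similar
  R4 @ bar1.0: D3/C4 m7 untreated
  R1 @ bar2.0: F3/C4 P5 -> C4/G4 P5 similar
  R3 @ bar3.0: F4 above E4
  R4 @ bar3.0: C3/F4 P4 untreated
  R3 @ bar3.1: F4 above E4
  R3 @ bar3.2: F4 above E4
  R3 @ bar3.3: F4 above E4
  R2 @ bar4.0: C3/E4 M3 -> B2/B3 P8 similar
  R7 @ bar4.0: F4->G3 leap 10st
  R8 @ bar4.0: penult P8 not 3rd/6th
  R2 @ bar5.0: B2/G3 m6 -> C3/C4 P8 similar
  R6 @ bar5.3: closes on M3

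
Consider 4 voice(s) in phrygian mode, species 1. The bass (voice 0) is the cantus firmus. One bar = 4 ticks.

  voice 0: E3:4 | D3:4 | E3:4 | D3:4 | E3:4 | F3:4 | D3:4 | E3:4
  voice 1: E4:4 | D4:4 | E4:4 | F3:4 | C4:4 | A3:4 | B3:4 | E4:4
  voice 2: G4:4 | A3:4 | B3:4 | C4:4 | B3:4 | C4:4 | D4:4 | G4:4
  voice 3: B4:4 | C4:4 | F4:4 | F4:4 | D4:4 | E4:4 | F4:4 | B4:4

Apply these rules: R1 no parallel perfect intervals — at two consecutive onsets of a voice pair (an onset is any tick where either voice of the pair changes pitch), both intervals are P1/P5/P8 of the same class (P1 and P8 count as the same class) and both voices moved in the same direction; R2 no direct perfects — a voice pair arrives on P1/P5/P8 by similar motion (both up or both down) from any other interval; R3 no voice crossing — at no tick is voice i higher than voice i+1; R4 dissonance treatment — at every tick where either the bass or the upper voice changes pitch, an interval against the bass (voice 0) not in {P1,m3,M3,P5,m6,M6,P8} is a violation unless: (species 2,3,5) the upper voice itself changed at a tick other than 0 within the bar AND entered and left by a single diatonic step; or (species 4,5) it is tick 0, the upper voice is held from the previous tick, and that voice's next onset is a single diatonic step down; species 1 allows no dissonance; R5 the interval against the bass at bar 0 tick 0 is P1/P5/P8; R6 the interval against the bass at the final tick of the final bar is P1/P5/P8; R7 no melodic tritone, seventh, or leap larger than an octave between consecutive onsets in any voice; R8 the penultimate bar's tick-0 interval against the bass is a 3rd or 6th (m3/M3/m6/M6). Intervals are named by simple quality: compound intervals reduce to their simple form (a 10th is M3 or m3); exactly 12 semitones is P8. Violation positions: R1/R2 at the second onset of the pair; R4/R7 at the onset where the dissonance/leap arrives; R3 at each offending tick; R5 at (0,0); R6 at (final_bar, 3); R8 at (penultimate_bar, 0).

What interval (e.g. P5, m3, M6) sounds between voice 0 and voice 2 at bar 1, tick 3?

P5

voice 0=D3 voice 2=A3 -> P5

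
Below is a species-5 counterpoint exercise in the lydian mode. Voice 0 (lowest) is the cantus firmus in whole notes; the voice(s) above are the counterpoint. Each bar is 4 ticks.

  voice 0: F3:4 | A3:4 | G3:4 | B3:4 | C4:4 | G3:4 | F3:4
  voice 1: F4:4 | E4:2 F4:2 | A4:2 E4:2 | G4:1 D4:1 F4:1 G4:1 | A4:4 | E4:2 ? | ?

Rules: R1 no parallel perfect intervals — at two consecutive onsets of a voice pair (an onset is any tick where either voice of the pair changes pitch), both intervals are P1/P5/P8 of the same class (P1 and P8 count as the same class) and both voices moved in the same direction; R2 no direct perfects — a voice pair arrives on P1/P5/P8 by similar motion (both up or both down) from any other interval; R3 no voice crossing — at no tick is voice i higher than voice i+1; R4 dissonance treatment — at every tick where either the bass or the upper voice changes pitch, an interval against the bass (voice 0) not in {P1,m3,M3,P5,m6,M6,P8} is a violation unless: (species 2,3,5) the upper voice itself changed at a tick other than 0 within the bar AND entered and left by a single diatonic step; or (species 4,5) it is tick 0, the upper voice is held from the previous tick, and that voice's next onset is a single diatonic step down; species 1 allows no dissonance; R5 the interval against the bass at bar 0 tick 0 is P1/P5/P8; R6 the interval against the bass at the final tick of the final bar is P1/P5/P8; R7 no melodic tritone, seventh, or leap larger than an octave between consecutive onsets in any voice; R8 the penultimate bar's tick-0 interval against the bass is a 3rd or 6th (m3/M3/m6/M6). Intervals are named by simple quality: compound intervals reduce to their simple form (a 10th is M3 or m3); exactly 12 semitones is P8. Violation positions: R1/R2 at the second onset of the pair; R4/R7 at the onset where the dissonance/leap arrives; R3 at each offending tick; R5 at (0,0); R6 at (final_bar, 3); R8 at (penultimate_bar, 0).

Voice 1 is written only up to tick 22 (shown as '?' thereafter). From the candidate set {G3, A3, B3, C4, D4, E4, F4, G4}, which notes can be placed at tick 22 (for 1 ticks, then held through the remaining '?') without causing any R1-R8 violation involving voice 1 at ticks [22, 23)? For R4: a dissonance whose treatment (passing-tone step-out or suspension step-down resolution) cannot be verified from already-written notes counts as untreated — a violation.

G3: legal
A3: violates R4
B3: legal
C4: violates R4
D4: legal
E4: legal
F4: violates R4
G4: legal

{B3, D4, E4, G3, G4}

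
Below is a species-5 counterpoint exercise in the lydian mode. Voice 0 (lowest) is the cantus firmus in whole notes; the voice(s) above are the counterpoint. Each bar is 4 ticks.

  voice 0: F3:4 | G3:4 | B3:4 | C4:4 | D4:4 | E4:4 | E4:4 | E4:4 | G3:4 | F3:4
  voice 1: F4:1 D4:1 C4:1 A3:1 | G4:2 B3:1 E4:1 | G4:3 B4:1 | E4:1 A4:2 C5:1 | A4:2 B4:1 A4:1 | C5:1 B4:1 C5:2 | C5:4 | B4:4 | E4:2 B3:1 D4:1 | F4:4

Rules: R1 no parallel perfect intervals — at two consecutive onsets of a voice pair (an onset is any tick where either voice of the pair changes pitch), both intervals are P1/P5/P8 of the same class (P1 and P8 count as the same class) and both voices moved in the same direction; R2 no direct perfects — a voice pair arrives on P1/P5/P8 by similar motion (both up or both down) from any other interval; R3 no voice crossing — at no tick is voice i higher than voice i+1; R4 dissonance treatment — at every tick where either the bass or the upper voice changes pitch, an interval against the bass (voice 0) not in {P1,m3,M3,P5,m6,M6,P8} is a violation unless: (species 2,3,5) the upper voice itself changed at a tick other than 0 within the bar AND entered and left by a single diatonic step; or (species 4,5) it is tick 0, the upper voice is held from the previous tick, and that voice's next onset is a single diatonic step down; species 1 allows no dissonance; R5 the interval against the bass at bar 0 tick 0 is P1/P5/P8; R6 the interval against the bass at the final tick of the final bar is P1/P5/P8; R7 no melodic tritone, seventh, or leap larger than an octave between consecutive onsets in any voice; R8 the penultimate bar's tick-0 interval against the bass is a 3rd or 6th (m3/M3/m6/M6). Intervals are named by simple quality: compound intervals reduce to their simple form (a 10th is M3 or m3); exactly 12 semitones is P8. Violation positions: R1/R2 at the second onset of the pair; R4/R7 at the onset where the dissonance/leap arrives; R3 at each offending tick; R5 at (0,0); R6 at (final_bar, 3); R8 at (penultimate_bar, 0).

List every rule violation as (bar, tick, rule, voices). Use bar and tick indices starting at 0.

(1, 0, R2, (0, 1))
(1, 0, R7, (1,))

bar 0: v0=F3 v1=F4 downbeat P8
bar 1: v0=G3 v1=G4 downbeat P8
bar 2: v0=B3 v1=G4 downbeat m6
bar 3: v0=C4 v1=E4 downbeat M3
bar 4: v0=D4 v1=A4 downbeat P5
bar 5: v0=E4 v1=C5 downbeat m6
bar 6: v0=E4 v1=C5 downbeat m6
bar 7: v0=E4 v1=B4 downbeat P5
bar 8: v0=G3 v1=E4 downbeat M6
bar 9: v0=F3 v1=F4 downbeat P8
  -> R2 @ bar 1 tick 0 v(0, 1): F3/A3 M3 -> G3/G4 P8 similar
  -> R7 @ bar 1 tick 0 v(1,): A3->G4 leap 10st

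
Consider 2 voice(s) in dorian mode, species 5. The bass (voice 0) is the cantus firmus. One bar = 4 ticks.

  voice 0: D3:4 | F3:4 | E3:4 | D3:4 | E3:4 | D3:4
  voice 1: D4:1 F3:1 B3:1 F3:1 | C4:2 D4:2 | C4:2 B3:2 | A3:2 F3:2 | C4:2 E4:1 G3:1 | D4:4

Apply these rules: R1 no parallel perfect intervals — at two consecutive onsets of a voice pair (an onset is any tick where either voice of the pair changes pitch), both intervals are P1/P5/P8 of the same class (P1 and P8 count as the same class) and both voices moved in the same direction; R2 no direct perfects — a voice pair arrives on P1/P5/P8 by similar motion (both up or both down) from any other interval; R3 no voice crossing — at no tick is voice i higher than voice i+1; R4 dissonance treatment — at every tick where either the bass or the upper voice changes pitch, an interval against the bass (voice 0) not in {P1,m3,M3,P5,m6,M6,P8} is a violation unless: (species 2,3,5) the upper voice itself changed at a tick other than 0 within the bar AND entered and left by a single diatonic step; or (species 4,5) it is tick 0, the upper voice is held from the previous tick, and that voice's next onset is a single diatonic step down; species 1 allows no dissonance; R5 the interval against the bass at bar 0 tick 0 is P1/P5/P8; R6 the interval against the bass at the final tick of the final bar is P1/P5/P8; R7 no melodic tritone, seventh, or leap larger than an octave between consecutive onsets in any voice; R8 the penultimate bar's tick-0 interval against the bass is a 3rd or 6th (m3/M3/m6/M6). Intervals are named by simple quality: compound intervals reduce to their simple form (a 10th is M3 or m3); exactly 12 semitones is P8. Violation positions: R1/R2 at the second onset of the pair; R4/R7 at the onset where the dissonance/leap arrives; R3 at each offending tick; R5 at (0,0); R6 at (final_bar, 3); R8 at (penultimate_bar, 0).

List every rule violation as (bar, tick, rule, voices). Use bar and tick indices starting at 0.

bar 0: v0=D3 v1=D4 downbeat P8
bar 1: v0=F3 v1=C4 downbeat P5
bar 2: v0=E3 v1=C4 downbeat m6
bar 3: v0=D3 v1=A3 downbeat P5
bar 4: v0=E3 v1=C4 downbeat m6
bar 5: v0=D3 v1=D4 downbeat P8
  -> R7 @ bar 0 tick 2 v(1,): F3->B3 leap 6st
  -> R7 @ bar 0 tick 3 v(1,): B3->F3 leap 6st
  -> R2 @ bar 1 tick 0 v(0, 1): D3/F3 m3 -> F3/C4 P5 similar
  -> R1 @ bar 3 tick 0 v(0, 1): E3/B3 P5 -> D3/A3 P5 similar

(0, 2, R7, (1,))
(0, 3, R7, (1,))
(1, 0, R2, (0, 1))
(3, 0, R1, (0, 1))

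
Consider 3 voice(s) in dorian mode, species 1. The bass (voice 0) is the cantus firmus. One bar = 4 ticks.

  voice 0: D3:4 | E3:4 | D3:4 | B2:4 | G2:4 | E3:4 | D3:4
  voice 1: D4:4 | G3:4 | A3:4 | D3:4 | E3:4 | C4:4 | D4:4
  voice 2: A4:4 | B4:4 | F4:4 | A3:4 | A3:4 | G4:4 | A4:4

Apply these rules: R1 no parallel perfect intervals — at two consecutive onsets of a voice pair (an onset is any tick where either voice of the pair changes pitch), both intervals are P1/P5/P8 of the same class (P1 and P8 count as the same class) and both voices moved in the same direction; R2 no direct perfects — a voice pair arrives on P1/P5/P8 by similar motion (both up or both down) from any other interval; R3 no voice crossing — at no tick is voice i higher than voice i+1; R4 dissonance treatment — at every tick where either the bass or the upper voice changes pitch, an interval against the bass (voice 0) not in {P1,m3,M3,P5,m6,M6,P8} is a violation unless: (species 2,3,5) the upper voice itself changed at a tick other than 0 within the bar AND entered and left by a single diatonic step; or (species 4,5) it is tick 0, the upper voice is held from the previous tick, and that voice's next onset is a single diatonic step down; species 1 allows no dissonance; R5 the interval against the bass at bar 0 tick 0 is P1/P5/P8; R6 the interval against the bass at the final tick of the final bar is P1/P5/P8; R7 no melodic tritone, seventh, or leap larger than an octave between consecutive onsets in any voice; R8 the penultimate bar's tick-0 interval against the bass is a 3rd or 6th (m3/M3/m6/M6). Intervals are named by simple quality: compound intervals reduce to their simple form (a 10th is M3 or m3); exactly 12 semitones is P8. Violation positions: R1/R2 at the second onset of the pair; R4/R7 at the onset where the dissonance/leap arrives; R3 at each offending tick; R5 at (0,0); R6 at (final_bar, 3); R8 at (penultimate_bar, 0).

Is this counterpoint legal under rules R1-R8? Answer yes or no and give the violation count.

No (8 violations)

bar 0: v0=D3 v1=D4 v2=A4 (P5)
bar 1: v0=E3 v1=G3 v2=B4 (P5)
bar 2: v0=D3 v1=A3 v2=F4 (m3)
bar 3: v0=B2 v1=D3 v2=A3 (m7)
bar 4: v0=G2 v1=E3 v2=A3 (M2)
bar 5: v0=E3 v1=C4 v2=G4 (m3)
bar 6: v0=D3 v1=D4 v2=A4 (P5)
  R1 @ bar1.0: D3/A4 P5 -> E3/B4 P5 similar
  R7 @ bar2.0: B4->F4 leap 6st
  R2 @ bar3.0: A3/F4 m6 -> D3/A3 P5 similar
  R4 @ bar3.0: B2/A3 m7 untreated
  R4 @ bar4.0: G2/A3 M2 untreated
  R2 @ bar5.0: E3/A3 P4 -> C4/G4 P5 similar
  R7 @ bar5.0: A3->G4 leap 10st
  R1 @ bar6.0: C4/G4 P5 -> D4/A4 P5 similar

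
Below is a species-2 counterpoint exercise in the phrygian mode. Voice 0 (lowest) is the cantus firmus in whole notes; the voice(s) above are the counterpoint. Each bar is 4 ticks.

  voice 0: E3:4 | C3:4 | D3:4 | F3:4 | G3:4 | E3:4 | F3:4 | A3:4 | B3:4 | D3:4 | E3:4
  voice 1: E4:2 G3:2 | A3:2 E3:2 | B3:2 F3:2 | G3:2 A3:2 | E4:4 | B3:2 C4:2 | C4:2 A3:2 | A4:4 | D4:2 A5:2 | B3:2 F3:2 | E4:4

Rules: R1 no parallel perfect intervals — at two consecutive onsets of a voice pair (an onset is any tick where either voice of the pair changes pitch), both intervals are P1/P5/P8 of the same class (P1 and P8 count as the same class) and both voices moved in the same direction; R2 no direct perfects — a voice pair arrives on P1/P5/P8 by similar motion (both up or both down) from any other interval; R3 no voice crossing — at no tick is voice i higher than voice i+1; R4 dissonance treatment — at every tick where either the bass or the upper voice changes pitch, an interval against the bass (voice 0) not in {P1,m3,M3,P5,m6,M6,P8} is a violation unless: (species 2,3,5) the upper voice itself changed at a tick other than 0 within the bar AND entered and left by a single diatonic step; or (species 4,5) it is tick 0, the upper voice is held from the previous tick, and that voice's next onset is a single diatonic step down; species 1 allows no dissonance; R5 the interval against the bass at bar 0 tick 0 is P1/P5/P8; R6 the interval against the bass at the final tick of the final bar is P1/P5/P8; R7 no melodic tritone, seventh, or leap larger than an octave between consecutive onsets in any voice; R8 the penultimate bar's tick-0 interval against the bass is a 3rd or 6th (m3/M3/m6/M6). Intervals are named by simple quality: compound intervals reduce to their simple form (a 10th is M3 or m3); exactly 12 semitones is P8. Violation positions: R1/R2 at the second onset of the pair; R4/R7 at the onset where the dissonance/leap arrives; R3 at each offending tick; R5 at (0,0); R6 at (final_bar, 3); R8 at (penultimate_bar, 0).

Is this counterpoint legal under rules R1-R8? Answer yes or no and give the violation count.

No (10 violations)

bar 0: v0=E3 v1=E4 (P8)
bar 1: v0=C3 v1=A3 (M6)
bar 2: v0=D3 v1=B3 (M6)
bar 3: v0=F3 v1=G3 (M2)
bar 4: v0=G3 v1=E4 (M6)
bar 5: v0=E3 v1=B3 (P5)
bar 6: v0=F3 v1=C4 (P5)
bar 7: v0=A3 v1=A4 (P8)
bar 8: v0=B3 v1=D4 (m3)
bar 9: v0=D3 v1=B3 (M6)
bar 10: v0=E3 v1=E4 (P8)
  R7 @ bar2.2: B3->F3 leap 6st
  R4 @ bar3.0: F3/G3 M2 untreated
  R2 @ bar5.0: G3/E4 M6 -> E3/B3 P5 similar
  R2 @ bar7.0: F3/A3 M3 -> A3/A4 P8 similar
  R4 @ bar8.2: B3/A5 m7 untreated
  R7 @ bar8.2: D4->A5 leap 19st
  R7 @ bar9.0: A5->B3 leap 22st
  R7 @ bar9.2: B3->F3 leap 6st
  R2 @ bar10.0: D3/F3 m3 -> E3/E4 P8 similar
  R7 @ bar10.0: F3->E4 leap 11st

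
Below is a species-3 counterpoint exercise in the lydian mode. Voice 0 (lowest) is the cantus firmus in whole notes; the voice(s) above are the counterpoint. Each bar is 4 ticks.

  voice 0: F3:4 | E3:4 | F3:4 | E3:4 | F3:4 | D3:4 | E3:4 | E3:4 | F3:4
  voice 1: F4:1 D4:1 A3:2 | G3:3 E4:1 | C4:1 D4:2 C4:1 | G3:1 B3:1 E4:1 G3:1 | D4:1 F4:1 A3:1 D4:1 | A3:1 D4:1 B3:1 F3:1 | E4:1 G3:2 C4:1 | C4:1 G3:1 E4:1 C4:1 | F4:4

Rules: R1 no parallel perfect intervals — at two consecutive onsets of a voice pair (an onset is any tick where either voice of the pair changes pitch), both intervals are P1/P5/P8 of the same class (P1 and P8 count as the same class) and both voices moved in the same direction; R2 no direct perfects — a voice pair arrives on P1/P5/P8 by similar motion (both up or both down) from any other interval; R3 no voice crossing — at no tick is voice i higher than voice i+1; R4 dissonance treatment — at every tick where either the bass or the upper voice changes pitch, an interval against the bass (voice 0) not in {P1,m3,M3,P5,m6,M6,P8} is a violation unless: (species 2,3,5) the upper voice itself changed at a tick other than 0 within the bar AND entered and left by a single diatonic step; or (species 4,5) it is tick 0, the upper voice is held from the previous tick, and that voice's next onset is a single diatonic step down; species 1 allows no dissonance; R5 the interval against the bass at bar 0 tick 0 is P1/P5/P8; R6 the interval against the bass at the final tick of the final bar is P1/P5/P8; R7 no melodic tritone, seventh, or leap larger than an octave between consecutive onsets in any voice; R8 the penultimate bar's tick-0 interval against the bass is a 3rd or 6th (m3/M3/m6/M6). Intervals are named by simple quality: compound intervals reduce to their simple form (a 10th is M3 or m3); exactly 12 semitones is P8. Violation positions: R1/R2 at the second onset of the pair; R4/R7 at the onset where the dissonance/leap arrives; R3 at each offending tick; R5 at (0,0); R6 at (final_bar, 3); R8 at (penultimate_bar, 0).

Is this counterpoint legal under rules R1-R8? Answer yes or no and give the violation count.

No (5 violations)

bar 0: v0=F3 v1=F4 (P8)
bar 1: v0=E3 v1=G3 (m3)
bar 2: v0=F3 v1=C4 (P5)
bar 3: v0=E3 v1=G3 (m3)
bar 4: v0=F3 v1=D4 (M6)
bar 5: v0=D3 v1=A3 (P5)
bar 6: v0=E3 v1=E4 (P8)
bar 7: v0=E3 v1=C4 (m6)
bar 8: v0=F3 v1=F4 (P8)
  R2 @ bar5.0: F3/D4 M6 -> D3/A3 P5 similar
  R7 @ bar5.3: B3->F3 leap 6st
  R2 @ bar6.0: D3/F3 m3 -> E3/E4 P8 similar
  R7 @ bar6.0: F3->E4 leap 11st
  R2 @ bar8.0: E3/C4 m6 -> F3/F4 P8 similar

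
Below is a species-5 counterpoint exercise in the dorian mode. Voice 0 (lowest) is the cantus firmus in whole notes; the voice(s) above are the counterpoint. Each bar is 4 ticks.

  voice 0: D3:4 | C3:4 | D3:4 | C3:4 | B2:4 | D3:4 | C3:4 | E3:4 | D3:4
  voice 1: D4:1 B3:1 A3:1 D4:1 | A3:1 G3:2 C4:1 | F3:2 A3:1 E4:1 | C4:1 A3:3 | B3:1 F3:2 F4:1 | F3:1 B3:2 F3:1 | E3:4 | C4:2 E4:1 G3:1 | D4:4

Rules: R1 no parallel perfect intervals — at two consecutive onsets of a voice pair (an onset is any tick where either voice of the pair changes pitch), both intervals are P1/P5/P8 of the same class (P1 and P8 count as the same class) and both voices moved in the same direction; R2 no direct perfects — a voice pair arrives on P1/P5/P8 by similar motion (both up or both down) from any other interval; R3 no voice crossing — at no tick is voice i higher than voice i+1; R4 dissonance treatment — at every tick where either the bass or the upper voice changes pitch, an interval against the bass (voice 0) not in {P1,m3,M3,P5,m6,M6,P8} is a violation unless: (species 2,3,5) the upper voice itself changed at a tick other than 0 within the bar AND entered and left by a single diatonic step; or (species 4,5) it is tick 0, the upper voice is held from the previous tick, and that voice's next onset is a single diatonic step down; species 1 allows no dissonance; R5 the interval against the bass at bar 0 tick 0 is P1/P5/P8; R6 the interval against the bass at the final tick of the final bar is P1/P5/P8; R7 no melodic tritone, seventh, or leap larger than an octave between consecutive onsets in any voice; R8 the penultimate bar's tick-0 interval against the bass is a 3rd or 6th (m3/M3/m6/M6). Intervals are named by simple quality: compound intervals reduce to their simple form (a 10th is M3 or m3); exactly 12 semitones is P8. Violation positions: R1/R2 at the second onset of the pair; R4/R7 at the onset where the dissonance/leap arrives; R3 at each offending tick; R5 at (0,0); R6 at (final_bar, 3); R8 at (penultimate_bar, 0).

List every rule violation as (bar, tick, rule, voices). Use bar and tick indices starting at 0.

(2, 3, R4, (0, 1))
(3, 0, R2, (0, 1))
(4, 1, R4, (0, 1))
(4, 1, R7, (1,))
(4, 3, R4, (0, 1))
(5, 1, R7, (1,))
(5, 3, R7, (1,))

bar 0: v0=D3 v1=D4 downbeat P8
bar 1: v0=C3 v1=A3 downbeat M6
bar 2: v0=D3 v1=F3 downbeat m3
bar 3: v0=C3 v1=C4 downbeat P8
bar 4: v0=B2 v1=B3 downbeat P8
bar 5: v0=D3 v1=F3 downbeat m3
bar 6: v0=C3 v1=E3 downbeat M3
bar 7: v0=E3 v1=C4 downbeat m6
bar 8: v0=D3 v1=D4 downbeat P8
  -> R4 @ bar 2 tick 3 v(0, 1): D3/E4 M2 untreated
  -> R2 @ bar 3 tick 0 v(0, 1): D3/E4 M2 -> C3/C4 P8 similar
  -> R4 @ bar 4 tick 1 v(0, 1): B2/F3 TT untreated
  -> R7 @ bar 4 tick 1 v(1,): B3->F3 leap 6st
  -> R4 @ bar 4 tick 3 v(0, 1): B2/F4 TT untreated
  -> R7 @ bar 5 tick 1 v(1,): F3->B3 leap 6st
  -> R7 @ bar 5 tick 3 v(1,): B3->F3 leap 6st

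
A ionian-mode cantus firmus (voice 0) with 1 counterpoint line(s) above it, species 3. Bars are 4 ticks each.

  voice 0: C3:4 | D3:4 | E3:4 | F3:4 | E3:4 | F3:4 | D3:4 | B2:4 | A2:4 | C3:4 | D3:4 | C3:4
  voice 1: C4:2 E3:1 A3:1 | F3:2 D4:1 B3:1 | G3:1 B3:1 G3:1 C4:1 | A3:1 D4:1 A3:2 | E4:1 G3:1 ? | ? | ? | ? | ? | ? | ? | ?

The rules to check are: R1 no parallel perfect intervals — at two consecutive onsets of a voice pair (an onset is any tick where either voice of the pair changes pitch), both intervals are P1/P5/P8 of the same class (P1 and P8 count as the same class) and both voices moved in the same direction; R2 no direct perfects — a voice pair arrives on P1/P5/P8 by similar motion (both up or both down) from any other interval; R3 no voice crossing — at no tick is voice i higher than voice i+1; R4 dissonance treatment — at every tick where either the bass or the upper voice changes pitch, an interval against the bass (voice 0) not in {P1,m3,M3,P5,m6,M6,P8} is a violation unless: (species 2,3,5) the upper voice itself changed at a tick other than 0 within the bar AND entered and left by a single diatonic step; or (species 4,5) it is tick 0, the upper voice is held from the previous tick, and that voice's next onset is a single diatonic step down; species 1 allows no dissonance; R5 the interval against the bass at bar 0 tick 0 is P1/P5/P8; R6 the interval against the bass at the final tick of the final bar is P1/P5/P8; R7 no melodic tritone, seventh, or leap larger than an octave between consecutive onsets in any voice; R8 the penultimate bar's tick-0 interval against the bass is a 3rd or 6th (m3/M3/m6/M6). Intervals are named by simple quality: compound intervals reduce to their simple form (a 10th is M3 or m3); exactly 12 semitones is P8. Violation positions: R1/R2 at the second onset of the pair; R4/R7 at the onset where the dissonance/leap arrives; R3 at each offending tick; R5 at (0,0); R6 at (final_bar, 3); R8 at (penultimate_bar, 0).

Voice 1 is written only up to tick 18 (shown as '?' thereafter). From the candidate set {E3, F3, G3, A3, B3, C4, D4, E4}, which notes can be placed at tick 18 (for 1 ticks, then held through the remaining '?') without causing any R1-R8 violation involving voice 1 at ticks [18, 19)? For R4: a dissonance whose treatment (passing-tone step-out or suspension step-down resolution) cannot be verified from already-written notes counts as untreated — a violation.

E3: legal
F3: violates R4
G3: legal
A3: violates R4
B3: legal
C4: legal
D4: violates R4
E4: legal

{B3, C4, E3, E4, G3}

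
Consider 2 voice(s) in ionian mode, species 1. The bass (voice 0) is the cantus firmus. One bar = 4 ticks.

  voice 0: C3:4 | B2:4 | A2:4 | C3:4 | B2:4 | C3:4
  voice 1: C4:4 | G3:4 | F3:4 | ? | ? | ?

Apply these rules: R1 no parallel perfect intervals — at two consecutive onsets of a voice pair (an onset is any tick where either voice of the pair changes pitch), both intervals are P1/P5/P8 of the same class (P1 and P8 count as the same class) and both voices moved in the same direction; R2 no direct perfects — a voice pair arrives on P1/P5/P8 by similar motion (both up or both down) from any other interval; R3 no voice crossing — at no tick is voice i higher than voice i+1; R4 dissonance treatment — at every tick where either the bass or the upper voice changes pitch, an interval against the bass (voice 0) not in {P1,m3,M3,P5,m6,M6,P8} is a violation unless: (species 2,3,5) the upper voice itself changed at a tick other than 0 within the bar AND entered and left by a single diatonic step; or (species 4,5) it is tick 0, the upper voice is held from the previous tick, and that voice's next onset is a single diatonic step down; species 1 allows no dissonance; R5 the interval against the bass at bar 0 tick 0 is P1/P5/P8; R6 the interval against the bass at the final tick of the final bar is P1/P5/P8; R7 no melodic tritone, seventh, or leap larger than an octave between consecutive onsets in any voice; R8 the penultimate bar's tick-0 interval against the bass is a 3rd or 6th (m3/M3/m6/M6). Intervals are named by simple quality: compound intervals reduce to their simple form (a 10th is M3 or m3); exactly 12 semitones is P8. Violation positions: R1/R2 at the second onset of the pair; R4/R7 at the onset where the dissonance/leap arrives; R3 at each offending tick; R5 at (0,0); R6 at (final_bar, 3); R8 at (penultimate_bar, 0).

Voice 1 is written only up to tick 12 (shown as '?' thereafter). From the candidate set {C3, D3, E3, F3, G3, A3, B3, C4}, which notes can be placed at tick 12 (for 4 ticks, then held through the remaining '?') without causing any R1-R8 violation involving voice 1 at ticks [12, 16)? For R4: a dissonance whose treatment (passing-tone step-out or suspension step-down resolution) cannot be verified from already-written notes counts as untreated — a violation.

C3: legal
D3: violates R4
E3: legal
F3: violates R4
G3: violates R2
A3: legal
B3: violates R4,R7
C4: violates R2

{A3, C3, E3}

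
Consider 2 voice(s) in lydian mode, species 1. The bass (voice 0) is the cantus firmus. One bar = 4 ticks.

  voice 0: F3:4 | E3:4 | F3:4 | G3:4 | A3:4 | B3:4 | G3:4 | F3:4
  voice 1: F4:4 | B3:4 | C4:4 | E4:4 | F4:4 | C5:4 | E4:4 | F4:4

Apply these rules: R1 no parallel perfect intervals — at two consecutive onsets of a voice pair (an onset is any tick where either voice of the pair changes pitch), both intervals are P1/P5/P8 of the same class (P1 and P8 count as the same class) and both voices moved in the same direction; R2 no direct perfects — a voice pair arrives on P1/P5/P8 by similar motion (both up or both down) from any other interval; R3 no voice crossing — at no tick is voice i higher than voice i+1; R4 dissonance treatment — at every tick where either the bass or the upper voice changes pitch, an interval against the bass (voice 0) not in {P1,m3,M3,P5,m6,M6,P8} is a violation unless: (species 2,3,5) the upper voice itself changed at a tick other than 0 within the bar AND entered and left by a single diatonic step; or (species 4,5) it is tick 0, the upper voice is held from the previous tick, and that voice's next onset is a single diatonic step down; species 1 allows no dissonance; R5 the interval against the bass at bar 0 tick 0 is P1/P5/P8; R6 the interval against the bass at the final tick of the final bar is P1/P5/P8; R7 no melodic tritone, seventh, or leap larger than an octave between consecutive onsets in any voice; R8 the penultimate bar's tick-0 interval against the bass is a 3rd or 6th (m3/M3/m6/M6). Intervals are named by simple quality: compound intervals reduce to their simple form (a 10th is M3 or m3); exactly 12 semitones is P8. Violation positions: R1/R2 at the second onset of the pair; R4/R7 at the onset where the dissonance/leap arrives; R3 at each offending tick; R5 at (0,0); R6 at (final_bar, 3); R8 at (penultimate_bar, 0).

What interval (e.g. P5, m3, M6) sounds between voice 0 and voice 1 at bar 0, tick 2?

voice 0=F3 voice 1=F4 -> P8

P8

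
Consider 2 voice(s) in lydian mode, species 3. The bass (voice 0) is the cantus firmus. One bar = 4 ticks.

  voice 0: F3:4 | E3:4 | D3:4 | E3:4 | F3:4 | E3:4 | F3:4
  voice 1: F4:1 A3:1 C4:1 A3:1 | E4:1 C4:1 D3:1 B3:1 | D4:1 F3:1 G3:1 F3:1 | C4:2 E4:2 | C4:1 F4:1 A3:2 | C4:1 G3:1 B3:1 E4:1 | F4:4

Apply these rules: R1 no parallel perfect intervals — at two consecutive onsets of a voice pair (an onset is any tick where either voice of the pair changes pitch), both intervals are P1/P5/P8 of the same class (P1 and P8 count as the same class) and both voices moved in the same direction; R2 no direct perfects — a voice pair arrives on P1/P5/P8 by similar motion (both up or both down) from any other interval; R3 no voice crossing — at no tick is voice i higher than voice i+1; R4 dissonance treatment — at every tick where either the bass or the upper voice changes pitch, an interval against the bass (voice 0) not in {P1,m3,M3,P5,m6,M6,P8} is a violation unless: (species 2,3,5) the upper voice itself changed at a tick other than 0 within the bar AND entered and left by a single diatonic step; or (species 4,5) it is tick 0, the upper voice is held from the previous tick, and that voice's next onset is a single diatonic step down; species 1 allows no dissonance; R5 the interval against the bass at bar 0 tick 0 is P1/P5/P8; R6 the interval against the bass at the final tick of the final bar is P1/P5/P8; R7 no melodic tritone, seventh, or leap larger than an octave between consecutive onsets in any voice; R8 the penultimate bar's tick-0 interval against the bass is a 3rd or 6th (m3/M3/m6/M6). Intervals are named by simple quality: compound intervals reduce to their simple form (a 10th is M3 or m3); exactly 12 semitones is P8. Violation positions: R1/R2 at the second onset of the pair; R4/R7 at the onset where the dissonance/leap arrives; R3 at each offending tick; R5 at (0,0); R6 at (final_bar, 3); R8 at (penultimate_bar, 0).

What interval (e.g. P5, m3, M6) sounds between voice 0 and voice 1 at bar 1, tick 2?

voice 0=E3 voice 1=D3 -> M2

M2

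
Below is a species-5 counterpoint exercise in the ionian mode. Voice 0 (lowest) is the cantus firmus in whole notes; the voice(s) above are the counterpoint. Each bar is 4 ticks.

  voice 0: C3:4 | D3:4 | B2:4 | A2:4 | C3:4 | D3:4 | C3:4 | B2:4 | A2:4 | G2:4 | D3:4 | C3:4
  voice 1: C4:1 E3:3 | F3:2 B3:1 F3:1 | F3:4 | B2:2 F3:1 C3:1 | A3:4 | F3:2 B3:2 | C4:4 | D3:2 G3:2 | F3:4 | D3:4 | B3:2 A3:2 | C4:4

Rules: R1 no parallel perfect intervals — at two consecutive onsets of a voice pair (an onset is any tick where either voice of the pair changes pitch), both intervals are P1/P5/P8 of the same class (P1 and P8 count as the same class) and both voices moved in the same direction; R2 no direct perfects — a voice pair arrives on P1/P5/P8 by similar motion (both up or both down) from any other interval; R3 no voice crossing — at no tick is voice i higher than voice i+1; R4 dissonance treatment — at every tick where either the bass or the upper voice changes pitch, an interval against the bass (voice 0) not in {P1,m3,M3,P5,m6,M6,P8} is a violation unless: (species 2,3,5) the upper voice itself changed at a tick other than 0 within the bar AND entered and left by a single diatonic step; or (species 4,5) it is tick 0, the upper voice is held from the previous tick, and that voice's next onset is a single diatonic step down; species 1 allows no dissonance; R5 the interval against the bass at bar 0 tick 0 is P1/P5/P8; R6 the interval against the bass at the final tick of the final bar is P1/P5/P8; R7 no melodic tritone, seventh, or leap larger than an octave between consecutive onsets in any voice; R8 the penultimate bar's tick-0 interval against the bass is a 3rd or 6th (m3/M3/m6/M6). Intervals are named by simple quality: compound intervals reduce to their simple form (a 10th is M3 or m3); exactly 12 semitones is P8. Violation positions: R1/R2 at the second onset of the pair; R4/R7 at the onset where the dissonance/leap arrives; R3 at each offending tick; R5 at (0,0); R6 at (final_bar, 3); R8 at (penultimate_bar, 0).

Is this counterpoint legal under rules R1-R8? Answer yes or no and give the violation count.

No (9 violations)

bar 0: v0=C3 v1=C4 (P8)
bar 1: v0=D3 v1=F3 (m3)
bar 2: v0=B2 v1=F3 (TT)
bar 3: v0=A2 v1=B2 (M2)
bar 4: v0=C3 v1=A3 (M6)
bar 5: v0=D3 v1=F3 (m3)
bar 6: v0=C3 v1=C4 (P8)
bar 7: v0=B2 v1=D3 (m3)
bar 8: v0=A2 v1=F3 (m6)
bar 9: v0=G2 v1=D3 (P5)
bar 10: v0=D3 v1=B3 (M6)
bar 11: v0=C3 v1=C4 (P8)
  R7 @ bar1.2: F3->B3 leap 6st
  R7 @ bar1.3: B3->F3 leap 6st
  R4 @ bar2.0: B2/F3 TT untreated
  R4 @ bar3.0: A2/B2 M2 untreated
  R7 @ bar3.0: F3->B2 leap 6st
  R7 @ bar3.2: B2->F3 leap 6st
  R7 @ bar5.2: F3->B3 leap 6st
  R7 @ bar7.0: C4->D3 leap 10st
  R2 @ bar9.0: A2/F3 m6 -> G2/D3 P5 similar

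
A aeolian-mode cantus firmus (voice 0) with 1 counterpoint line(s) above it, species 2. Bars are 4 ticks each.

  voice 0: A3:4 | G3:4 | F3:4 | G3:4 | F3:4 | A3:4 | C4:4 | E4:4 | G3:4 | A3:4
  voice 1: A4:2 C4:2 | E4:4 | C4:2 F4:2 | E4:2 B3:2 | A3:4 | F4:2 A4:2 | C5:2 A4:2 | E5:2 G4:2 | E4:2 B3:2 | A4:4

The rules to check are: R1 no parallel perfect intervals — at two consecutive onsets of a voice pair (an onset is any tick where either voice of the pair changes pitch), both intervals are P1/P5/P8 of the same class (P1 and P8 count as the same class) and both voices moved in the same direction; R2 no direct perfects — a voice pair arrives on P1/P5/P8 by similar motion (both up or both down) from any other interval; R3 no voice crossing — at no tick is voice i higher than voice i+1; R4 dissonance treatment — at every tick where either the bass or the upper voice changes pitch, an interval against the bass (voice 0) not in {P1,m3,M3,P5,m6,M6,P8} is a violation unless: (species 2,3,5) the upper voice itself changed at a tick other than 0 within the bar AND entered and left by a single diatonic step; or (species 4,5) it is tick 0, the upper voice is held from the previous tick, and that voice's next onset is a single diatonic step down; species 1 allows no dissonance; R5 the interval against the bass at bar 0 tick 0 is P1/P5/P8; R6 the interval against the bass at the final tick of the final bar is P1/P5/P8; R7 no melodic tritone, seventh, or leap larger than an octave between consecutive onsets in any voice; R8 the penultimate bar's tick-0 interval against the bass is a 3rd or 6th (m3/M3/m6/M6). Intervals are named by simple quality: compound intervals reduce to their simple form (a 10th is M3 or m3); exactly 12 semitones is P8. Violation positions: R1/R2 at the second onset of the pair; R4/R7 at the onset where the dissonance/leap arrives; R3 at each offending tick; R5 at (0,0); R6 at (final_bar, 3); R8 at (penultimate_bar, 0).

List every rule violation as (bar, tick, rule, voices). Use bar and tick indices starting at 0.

bar 0: v0=A3 v1=A4 downbeat P8
bar 1: v0=G3 v1=E4 downbeat M6
bar 2: v0=F3 v1=C4 downbeat P5
bar 3: v0=G3 v1=E4 downbeat M6
bar 4: v0=F3 v1=A3 downbeat M3
bar 5: v0=A3 v1=F4 downbeat m6
bar 6: v0=C4 v1=C5 downbeat P8
bar 7: v0=E4 v1=E5 downbeat P8
bar 8: v0=G3 v1=E4 downbeat M6
bar 9: v0=A3 v1=A4 downbeat P8
  -> R2 @ bar 2 tick 0 v(0, 1): G3/E4 M6 -> F3/C4 P5 similar
  -> R1 @ bar 6 tick 0 v(0, 1): A3/A4 P8 -> C4/C5 P8 similar
  -> R2 @ bar 7 tick 0 v(0, 1): C4/A4 M6 -> E4/E5 P8 similar
  -> R2 @ bar 9 tick 0 v(0, 1): G3/B3 M3 -> A3/A4 P8 similar
  -> R7 @ bar 9 tick 0 v(1,): B3->A4 leap 10st

(2, 0, R2, (0, 1))
(6, 0, R1, (0, 1))
(7, 0, R2, (0, 1))
(9, 0, R2, (0, 1))
(9, 0, R7, (1,))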